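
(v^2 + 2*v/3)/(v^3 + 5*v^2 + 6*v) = (v + 2/3)/(v^2 + 5*v + 6)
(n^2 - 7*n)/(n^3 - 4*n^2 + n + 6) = n*(n - 7)/(n^3 - 4*n^2 + n + 6)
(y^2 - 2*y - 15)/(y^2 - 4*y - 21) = (y - 5)/(y - 7)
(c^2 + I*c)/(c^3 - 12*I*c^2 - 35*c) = (c + I)/(c^2 - 12*I*c - 35)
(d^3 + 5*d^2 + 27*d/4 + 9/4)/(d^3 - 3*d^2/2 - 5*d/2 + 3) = (2*d^2 + 7*d + 3)/(2*(d^2 - 3*d + 2))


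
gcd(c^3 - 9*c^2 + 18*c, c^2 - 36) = c - 6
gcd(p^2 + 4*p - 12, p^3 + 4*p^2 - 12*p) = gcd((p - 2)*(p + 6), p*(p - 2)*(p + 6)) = p^2 + 4*p - 12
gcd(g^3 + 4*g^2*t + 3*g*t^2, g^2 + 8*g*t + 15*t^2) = g + 3*t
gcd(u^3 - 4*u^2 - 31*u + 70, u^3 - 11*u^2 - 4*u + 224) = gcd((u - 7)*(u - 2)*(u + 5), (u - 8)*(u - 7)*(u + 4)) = u - 7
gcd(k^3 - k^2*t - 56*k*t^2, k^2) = k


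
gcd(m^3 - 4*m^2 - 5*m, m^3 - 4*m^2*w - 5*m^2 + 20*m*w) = m^2 - 5*m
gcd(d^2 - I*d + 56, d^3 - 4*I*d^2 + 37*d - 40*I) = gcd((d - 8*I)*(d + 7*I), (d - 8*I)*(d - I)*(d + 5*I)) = d - 8*I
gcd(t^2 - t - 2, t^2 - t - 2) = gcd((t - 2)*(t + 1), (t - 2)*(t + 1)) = t^2 - t - 2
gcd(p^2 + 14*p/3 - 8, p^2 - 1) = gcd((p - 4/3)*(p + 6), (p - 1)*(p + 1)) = 1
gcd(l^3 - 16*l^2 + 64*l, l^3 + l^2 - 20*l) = l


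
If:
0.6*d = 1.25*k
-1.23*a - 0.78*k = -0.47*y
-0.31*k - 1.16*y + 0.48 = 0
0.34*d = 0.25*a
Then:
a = 0.13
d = 0.09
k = 0.04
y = 0.40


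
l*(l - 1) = l^2 - l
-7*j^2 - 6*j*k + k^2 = (-7*j + k)*(j + k)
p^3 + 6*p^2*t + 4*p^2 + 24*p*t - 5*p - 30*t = (p - 1)*(p + 5)*(p + 6*t)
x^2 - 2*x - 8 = (x - 4)*(x + 2)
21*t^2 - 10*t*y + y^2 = (-7*t + y)*(-3*t + y)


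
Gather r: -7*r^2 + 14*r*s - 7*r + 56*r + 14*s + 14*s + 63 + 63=-7*r^2 + r*(14*s + 49) + 28*s + 126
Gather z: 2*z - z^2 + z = -z^2 + 3*z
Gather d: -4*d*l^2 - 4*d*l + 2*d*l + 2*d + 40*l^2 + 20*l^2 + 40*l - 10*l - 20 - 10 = d*(-4*l^2 - 2*l + 2) + 60*l^2 + 30*l - 30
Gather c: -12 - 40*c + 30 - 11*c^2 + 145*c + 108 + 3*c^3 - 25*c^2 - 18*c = 3*c^3 - 36*c^2 + 87*c + 126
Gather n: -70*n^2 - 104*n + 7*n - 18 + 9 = -70*n^2 - 97*n - 9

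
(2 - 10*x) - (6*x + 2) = -16*x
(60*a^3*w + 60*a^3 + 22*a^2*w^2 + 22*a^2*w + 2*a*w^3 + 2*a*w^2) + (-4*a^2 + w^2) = 60*a^3*w + 60*a^3 + 22*a^2*w^2 + 22*a^2*w - 4*a^2 + 2*a*w^3 + 2*a*w^2 + w^2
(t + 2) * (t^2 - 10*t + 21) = t^3 - 8*t^2 + t + 42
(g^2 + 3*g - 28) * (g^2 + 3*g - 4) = g^4 + 6*g^3 - 23*g^2 - 96*g + 112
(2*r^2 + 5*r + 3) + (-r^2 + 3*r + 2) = r^2 + 8*r + 5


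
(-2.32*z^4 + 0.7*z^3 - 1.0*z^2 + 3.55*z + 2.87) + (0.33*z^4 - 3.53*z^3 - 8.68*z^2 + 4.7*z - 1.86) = -1.99*z^4 - 2.83*z^3 - 9.68*z^2 + 8.25*z + 1.01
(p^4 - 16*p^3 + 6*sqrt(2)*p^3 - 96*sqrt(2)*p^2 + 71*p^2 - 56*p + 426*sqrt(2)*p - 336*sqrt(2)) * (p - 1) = p^5 - 17*p^4 + 6*sqrt(2)*p^4 - 102*sqrt(2)*p^3 + 87*p^3 - 127*p^2 + 522*sqrt(2)*p^2 - 762*sqrt(2)*p + 56*p + 336*sqrt(2)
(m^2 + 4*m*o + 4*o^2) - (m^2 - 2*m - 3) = 4*m*o + 2*m + 4*o^2 + 3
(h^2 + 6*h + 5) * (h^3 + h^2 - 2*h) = h^5 + 7*h^4 + 9*h^3 - 7*h^2 - 10*h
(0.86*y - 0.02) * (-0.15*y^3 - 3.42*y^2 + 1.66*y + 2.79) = -0.129*y^4 - 2.9382*y^3 + 1.496*y^2 + 2.3662*y - 0.0558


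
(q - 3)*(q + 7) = q^2 + 4*q - 21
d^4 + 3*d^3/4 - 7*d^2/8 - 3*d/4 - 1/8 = (d - 1)*(d + 1/4)*(d + 1/2)*(d + 1)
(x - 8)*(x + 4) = x^2 - 4*x - 32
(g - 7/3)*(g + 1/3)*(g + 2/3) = g^3 - 4*g^2/3 - 19*g/9 - 14/27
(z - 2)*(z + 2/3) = z^2 - 4*z/3 - 4/3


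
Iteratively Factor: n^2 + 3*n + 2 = (n + 2)*(n + 1)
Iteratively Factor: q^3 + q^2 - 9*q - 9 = (q + 3)*(q^2 - 2*q - 3) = (q - 3)*(q + 3)*(q + 1)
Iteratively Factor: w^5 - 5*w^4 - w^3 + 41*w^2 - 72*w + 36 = (w - 1)*(w^4 - 4*w^3 - 5*w^2 + 36*w - 36) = (w - 2)*(w - 1)*(w^3 - 2*w^2 - 9*w + 18) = (w - 3)*(w - 2)*(w - 1)*(w^2 + w - 6) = (w - 3)*(w - 2)^2*(w - 1)*(w + 3)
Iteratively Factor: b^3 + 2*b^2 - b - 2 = (b - 1)*(b^2 + 3*b + 2) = (b - 1)*(b + 1)*(b + 2)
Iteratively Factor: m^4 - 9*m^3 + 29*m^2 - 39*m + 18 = (m - 2)*(m^3 - 7*m^2 + 15*m - 9) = (m - 3)*(m - 2)*(m^2 - 4*m + 3) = (m - 3)*(m - 2)*(m - 1)*(m - 3)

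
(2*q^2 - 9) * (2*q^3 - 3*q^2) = 4*q^5 - 6*q^4 - 18*q^3 + 27*q^2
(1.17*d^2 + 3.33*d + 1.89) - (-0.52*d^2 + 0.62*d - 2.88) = 1.69*d^2 + 2.71*d + 4.77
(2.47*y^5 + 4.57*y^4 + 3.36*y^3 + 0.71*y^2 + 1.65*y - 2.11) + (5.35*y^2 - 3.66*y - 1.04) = 2.47*y^5 + 4.57*y^4 + 3.36*y^3 + 6.06*y^2 - 2.01*y - 3.15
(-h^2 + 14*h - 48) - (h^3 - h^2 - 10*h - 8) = -h^3 + 24*h - 40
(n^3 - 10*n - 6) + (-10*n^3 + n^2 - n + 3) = -9*n^3 + n^2 - 11*n - 3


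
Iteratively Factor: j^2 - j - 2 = (j + 1)*(j - 2)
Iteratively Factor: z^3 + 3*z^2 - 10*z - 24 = (z + 4)*(z^2 - z - 6) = (z - 3)*(z + 4)*(z + 2)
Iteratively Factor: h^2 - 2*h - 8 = (h + 2)*(h - 4)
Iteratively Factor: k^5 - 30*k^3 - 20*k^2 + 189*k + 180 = (k + 3)*(k^4 - 3*k^3 - 21*k^2 + 43*k + 60) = (k - 5)*(k + 3)*(k^3 + 2*k^2 - 11*k - 12) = (k - 5)*(k + 3)*(k + 4)*(k^2 - 2*k - 3) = (k - 5)*(k + 1)*(k + 3)*(k + 4)*(k - 3)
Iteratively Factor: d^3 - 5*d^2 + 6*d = (d - 3)*(d^2 - 2*d) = d*(d - 3)*(d - 2)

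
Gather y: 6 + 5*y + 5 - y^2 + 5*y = -y^2 + 10*y + 11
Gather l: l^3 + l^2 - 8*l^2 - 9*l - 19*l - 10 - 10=l^3 - 7*l^2 - 28*l - 20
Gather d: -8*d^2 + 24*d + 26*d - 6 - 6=-8*d^2 + 50*d - 12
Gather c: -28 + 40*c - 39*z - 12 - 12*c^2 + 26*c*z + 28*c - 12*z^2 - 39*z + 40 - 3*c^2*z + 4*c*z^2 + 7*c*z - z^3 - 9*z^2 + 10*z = c^2*(-3*z - 12) + c*(4*z^2 + 33*z + 68) - z^3 - 21*z^2 - 68*z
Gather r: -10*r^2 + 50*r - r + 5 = -10*r^2 + 49*r + 5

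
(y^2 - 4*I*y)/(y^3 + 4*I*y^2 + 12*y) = (y - 4*I)/(y^2 + 4*I*y + 12)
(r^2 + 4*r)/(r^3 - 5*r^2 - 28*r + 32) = r/(r^2 - 9*r + 8)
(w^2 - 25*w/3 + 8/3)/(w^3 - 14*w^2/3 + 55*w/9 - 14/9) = 3*(w - 8)/(3*w^2 - 13*w + 14)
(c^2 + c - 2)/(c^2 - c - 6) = (c - 1)/(c - 3)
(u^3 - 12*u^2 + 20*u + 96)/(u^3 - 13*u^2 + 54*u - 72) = (u^2 - 6*u - 16)/(u^2 - 7*u + 12)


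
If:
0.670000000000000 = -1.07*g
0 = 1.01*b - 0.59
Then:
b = 0.58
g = -0.63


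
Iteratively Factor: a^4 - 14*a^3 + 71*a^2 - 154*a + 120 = (a - 3)*(a^3 - 11*a^2 + 38*a - 40) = (a - 5)*(a - 3)*(a^2 - 6*a + 8) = (a - 5)*(a - 3)*(a - 2)*(a - 4)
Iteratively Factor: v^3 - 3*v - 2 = (v + 1)*(v^2 - v - 2) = (v + 1)^2*(v - 2)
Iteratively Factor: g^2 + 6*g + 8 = (g + 2)*(g + 4)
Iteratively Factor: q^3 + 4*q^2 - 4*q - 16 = (q - 2)*(q^2 + 6*q + 8) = (q - 2)*(q + 2)*(q + 4)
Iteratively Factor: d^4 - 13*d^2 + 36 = (d - 3)*(d^3 + 3*d^2 - 4*d - 12) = (d - 3)*(d + 3)*(d^2 - 4) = (d - 3)*(d - 2)*(d + 3)*(d + 2)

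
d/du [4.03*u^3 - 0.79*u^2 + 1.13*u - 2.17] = 12.09*u^2 - 1.58*u + 1.13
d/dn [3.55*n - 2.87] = 3.55000000000000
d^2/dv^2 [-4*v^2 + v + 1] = -8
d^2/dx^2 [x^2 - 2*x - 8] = 2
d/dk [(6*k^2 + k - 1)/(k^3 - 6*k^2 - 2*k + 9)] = (-6*k^4 - 2*k^3 - 3*k^2 + 96*k + 7)/(k^6 - 12*k^5 + 32*k^4 + 42*k^3 - 104*k^2 - 36*k + 81)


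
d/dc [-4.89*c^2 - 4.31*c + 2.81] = -9.78*c - 4.31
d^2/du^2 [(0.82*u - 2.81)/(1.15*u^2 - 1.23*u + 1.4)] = ((8.4802 - 5.658*u)*(1.15*u^2 - 1.23*u + 1.4) + (0.82*u - 2.81)*(2.3*u - 1.23)*(4.6*u - 2.46))/(1.15*u^2 - 1.23*u + 1.4)^3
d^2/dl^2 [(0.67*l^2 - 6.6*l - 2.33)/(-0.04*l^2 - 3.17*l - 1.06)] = (0.191032*l^3 + 0.192816000000001*l^2 + 0.0936240000000055*l + 0.770026000000009)/(6.4e-5*l^6 + 0.015216*l^5 + 1.210956*l^4 + 32.661461*l^3 + 32.090334*l^2 + 10.685436*l + 1.191016)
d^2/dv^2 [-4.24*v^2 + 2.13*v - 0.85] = -8.48000000000000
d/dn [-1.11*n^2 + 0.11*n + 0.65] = 0.11 - 2.22*n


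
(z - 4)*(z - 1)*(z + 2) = z^3 - 3*z^2 - 6*z + 8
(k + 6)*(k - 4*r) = k^2 - 4*k*r + 6*k - 24*r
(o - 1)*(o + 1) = o^2 - 1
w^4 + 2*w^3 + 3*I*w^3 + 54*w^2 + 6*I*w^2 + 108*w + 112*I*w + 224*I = (w + 2)*(w - 7*I)*(w + 2*I)*(w + 8*I)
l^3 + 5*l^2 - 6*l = l*(l - 1)*(l + 6)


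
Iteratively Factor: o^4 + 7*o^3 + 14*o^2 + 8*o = (o + 4)*(o^3 + 3*o^2 + 2*o) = o*(o + 4)*(o^2 + 3*o + 2) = o*(o + 2)*(o + 4)*(o + 1)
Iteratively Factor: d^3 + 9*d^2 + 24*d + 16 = (d + 4)*(d^2 + 5*d + 4) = (d + 1)*(d + 4)*(d + 4)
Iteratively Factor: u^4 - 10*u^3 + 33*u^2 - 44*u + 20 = (u - 5)*(u^3 - 5*u^2 + 8*u - 4) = (u - 5)*(u - 2)*(u^2 - 3*u + 2) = (u - 5)*(u - 2)*(u - 1)*(u - 2)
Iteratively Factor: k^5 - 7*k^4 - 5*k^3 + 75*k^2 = (k + 3)*(k^4 - 10*k^3 + 25*k^2) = (k - 5)*(k + 3)*(k^3 - 5*k^2) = (k - 5)^2*(k + 3)*(k^2) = k*(k - 5)^2*(k + 3)*(k)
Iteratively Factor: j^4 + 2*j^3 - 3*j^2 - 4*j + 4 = (j - 1)*(j^3 + 3*j^2 - 4) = (j - 1)*(j + 2)*(j^2 + j - 2) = (j - 1)^2*(j + 2)*(j + 2)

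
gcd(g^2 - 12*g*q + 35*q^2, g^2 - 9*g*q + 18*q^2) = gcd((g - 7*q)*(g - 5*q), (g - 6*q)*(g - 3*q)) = 1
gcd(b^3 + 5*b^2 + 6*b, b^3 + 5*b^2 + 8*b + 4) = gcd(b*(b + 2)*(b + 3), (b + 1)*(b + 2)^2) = b + 2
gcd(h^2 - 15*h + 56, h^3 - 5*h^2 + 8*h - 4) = 1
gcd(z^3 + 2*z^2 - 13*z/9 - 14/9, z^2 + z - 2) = z - 1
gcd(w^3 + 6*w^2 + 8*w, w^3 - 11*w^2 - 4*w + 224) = w + 4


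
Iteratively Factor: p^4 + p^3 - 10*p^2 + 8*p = (p - 1)*(p^3 + 2*p^2 - 8*p) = (p - 2)*(p - 1)*(p^2 + 4*p) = p*(p - 2)*(p - 1)*(p + 4)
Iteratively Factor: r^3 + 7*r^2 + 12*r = (r + 4)*(r^2 + 3*r) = (r + 3)*(r + 4)*(r)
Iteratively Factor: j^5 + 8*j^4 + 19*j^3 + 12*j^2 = (j + 3)*(j^4 + 5*j^3 + 4*j^2) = (j + 3)*(j + 4)*(j^3 + j^2) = j*(j + 3)*(j + 4)*(j^2 + j) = j*(j + 1)*(j + 3)*(j + 4)*(j)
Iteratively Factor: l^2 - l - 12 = (l - 4)*(l + 3)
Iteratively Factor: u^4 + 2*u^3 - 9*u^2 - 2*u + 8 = (u - 1)*(u^3 + 3*u^2 - 6*u - 8) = (u - 2)*(u - 1)*(u^2 + 5*u + 4) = (u - 2)*(u - 1)*(u + 4)*(u + 1)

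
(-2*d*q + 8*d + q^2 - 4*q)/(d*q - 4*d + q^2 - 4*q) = (-2*d + q)/(d + q)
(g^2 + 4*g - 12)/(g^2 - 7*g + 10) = (g + 6)/(g - 5)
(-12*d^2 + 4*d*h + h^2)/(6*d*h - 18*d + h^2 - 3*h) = (-2*d + h)/(h - 3)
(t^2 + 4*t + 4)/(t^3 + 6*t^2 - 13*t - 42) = (t + 2)/(t^2 + 4*t - 21)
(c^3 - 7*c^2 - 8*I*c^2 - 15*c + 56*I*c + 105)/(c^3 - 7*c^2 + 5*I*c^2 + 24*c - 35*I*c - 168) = (c - 5*I)/(c + 8*I)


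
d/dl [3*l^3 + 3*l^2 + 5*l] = 9*l^2 + 6*l + 5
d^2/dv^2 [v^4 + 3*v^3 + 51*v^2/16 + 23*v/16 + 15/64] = 12*v^2 + 18*v + 51/8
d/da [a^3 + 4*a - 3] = 3*a^2 + 4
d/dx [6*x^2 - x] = 12*x - 1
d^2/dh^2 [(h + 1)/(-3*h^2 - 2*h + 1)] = -18/(27*h^3 - 27*h^2 + 9*h - 1)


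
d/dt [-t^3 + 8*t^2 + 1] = t*(16 - 3*t)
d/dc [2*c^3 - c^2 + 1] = 2*c*(3*c - 1)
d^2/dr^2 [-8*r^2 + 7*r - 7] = -16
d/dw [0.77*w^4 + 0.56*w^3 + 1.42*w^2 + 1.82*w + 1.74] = 3.08*w^3 + 1.68*w^2 + 2.84*w + 1.82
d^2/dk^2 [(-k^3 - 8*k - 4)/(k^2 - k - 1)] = 10*k*(-2*k^2 - 3*k - 3)/(k^6 - 3*k^5 + 5*k^3 - 3*k - 1)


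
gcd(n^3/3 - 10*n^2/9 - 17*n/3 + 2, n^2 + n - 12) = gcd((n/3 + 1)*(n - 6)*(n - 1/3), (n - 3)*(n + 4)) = 1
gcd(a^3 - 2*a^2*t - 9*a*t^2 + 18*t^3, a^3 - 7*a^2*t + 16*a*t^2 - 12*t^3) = a^2 - 5*a*t + 6*t^2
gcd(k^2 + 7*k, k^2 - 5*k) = k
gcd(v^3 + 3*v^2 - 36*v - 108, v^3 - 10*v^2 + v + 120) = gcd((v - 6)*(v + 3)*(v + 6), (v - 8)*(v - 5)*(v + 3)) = v + 3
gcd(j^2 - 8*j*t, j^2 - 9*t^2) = 1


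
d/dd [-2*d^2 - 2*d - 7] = -4*d - 2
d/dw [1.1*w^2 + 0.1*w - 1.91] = 2.2*w + 0.1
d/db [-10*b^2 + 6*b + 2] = 6 - 20*b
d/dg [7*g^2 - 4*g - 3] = 14*g - 4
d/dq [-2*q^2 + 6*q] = 6 - 4*q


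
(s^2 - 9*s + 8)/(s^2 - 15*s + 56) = (s - 1)/(s - 7)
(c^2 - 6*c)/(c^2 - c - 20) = c*(6 - c)/(-c^2 + c + 20)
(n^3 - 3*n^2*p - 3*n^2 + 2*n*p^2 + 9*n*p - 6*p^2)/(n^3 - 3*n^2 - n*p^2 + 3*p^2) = (n - 2*p)/(n + p)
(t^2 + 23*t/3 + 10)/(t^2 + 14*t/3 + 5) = (t + 6)/(t + 3)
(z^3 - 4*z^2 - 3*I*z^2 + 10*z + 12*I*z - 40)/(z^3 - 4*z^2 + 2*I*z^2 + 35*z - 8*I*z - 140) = (z + 2*I)/(z + 7*I)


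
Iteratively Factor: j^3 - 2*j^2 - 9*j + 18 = (j + 3)*(j^2 - 5*j + 6) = (j - 2)*(j + 3)*(j - 3)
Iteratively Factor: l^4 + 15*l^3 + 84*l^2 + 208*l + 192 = (l + 3)*(l^3 + 12*l^2 + 48*l + 64) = (l + 3)*(l + 4)*(l^2 + 8*l + 16) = (l + 3)*(l + 4)^2*(l + 4)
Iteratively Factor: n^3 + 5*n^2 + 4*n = (n + 1)*(n^2 + 4*n) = (n + 1)*(n + 4)*(n)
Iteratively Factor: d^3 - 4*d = (d - 2)*(d^2 + 2*d) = d*(d - 2)*(d + 2)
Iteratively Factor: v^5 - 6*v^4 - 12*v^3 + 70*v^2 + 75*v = (v + 1)*(v^4 - 7*v^3 - 5*v^2 + 75*v) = (v - 5)*(v + 1)*(v^3 - 2*v^2 - 15*v) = (v - 5)*(v + 1)*(v + 3)*(v^2 - 5*v) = (v - 5)^2*(v + 1)*(v + 3)*(v)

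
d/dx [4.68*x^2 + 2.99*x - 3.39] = 9.36*x + 2.99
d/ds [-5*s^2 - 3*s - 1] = -10*s - 3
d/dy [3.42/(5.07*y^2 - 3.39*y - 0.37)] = (11.5938 - 34.6788*y)/(-5.07*y^2 + 3.39*y + 0.37)^2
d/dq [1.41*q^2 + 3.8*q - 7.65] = 2.82*q + 3.8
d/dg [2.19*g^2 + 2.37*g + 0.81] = 4.38*g + 2.37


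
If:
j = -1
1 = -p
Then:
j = -1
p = -1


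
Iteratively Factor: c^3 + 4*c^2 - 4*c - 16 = (c - 2)*(c^2 + 6*c + 8) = (c - 2)*(c + 4)*(c + 2)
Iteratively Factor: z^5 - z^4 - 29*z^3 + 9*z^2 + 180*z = (z)*(z^4 - z^3 - 29*z^2 + 9*z + 180) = z*(z + 3)*(z^3 - 4*z^2 - 17*z + 60) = z*(z + 3)*(z + 4)*(z^2 - 8*z + 15) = z*(z - 5)*(z + 3)*(z + 4)*(z - 3)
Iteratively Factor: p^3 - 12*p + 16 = (p - 2)*(p^2 + 2*p - 8) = (p - 2)*(p + 4)*(p - 2)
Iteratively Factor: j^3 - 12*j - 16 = (j + 2)*(j^2 - 2*j - 8) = (j - 4)*(j + 2)*(j + 2)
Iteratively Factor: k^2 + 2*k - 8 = (k - 2)*(k + 4)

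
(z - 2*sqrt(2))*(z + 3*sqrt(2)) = z^2 + sqrt(2)*z - 12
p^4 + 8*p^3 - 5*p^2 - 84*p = p*(p - 3)*(p + 4)*(p + 7)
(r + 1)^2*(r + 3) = r^3 + 5*r^2 + 7*r + 3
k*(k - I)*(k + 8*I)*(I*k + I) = I*k^4 - 7*k^3 + I*k^3 - 7*k^2 + 8*I*k^2 + 8*I*k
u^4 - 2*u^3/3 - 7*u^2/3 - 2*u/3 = u*(u - 2)*(u + 1/3)*(u + 1)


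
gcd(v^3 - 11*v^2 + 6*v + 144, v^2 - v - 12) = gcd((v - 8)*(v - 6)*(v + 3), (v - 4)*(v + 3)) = v + 3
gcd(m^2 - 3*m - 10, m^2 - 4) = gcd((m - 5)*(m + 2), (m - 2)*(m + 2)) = m + 2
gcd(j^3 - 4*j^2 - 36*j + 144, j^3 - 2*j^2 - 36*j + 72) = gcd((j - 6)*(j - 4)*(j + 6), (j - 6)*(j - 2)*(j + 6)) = j^2 - 36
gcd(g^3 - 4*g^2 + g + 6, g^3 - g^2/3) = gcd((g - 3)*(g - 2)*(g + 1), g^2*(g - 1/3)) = 1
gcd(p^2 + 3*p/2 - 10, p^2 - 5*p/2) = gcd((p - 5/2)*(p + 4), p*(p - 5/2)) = p - 5/2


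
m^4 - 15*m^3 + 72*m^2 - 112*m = m*(m - 7)*(m - 4)^2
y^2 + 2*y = y*(y + 2)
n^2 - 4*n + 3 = (n - 3)*(n - 1)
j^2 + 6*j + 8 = (j + 2)*(j + 4)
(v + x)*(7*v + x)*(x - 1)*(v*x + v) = 7*v^3*x^2 - 7*v^3 + 8*v^2*x^3 - 8*v^2*x + v*x^4 - v*x^2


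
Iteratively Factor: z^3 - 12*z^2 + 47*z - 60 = (z - 3)*(z^2 - 9*z + 20) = (z - 5)*(z - 3)*(z - 4)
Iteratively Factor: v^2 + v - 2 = (v + 2)*(v - 1)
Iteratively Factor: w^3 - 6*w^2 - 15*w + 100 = (w - 5)*(w^2 - w - 20) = (w - 5)*(w + 4)*(w - 5)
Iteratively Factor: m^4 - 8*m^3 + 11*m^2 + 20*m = (m)*(m^3 - 8*m^2 + 11*m + 20) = m*(m + 1)*(m^2 - 9*m + 20) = m*(m - 5)*(m + 1)*(m - 4)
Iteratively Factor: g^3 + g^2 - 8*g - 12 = (g - 3)*(g^2 + 4*g + 4) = (g - 3)*(g + 2)*(g + 2)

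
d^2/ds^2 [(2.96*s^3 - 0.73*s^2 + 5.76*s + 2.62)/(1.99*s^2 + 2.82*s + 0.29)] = (2.8421709430404e-14*s^4 + 97.475356*s^3 + 79.3045979999999*s^2 + 69.766536*s + 29.10273)/(7.880599*s^6 + 33.502446*s^5 + 50.921115*s^4 + 32.1903*s^3 + 7.420665*s^2 + 0.711486*s + 0.024389)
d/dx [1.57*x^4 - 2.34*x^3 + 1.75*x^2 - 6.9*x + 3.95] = 6.28*x^3 - 7.02*x^2 + 3.5*x - 6.9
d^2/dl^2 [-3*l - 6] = 0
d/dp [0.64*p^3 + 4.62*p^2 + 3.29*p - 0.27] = 1.92*p^2 + 9.24*p + 3.29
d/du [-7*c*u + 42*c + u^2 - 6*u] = -7*c + 2*u - 6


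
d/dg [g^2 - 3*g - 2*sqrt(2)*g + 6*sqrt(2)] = 2*g - 3 - 2*sqrt(2)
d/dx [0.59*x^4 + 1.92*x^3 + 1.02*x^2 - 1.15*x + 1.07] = 2.36*x^3 + 5.76*x^2 + 2.04*x - 1.15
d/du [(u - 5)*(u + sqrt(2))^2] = (u + sqrt(2))*(3*u - 10 + sqrt(2))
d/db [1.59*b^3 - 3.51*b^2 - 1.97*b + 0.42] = 4.77*b^2 - 7.02*b - 1.97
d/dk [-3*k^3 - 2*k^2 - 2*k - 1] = -9*k^2 - 4*k - 2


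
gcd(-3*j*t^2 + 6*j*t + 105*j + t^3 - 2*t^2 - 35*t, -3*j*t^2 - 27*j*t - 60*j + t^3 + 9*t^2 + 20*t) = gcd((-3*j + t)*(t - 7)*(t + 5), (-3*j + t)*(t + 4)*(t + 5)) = -3*j*t - 15*j + t^2 + 5*t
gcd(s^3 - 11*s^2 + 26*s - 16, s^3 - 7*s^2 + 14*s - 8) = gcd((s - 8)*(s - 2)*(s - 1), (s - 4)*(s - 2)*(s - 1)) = s^2 - 3*s + 2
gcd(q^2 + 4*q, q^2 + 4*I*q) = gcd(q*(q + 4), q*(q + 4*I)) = q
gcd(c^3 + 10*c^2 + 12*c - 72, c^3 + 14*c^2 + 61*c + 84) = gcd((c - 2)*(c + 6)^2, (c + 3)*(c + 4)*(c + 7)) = 1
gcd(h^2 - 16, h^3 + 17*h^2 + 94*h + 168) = h + 4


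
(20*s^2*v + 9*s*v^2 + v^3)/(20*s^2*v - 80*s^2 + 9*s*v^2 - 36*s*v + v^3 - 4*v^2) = v/(v - 4)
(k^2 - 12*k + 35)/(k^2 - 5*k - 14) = (k - 5)/(k + 2)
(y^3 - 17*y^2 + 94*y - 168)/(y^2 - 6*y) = y - 11 + 28/y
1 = 1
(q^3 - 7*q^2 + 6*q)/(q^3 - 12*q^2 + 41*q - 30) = q/(q - 5)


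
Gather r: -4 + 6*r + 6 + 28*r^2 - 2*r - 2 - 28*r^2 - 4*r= 0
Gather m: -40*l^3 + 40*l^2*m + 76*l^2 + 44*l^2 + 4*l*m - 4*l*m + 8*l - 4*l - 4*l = -40*l^3 + 40*l^2*m + 120*l^2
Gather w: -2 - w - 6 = -w - 8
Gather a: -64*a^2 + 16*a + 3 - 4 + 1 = -64*a^2 + 16*a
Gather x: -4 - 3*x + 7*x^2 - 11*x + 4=7*x^2 - 14*x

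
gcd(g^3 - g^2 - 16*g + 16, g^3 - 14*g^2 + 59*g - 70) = 1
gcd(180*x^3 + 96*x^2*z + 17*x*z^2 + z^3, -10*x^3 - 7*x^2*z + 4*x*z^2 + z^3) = 5*x + z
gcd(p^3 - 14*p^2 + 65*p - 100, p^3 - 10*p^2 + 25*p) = p^2 - 10*p + 25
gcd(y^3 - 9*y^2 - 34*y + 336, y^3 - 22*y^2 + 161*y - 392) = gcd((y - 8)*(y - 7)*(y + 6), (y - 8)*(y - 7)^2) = y^2 - 15*y + 56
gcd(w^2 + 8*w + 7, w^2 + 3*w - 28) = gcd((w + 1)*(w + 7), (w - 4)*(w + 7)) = w + 7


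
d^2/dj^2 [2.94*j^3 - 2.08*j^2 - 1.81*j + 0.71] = 17.64*j - 4.16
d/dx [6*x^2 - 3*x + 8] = 12*x - 3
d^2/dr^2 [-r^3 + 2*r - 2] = -6*r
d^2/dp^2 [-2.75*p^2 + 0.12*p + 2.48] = -5.50000000000000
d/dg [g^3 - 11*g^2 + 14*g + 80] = 3*g^2 - 22*g + 14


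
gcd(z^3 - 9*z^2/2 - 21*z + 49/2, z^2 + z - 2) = z - 1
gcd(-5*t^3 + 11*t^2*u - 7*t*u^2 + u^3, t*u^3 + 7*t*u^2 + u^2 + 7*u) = 1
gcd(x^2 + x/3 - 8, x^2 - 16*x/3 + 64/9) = x - 8/3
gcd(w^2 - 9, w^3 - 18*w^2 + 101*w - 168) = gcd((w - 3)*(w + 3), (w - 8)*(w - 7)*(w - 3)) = w - 3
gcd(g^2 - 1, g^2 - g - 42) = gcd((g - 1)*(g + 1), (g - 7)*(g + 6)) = 1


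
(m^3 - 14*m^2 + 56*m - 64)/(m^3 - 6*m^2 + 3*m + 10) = (m^2 - 12*m + 32)/(m^2 - 4*m - 5)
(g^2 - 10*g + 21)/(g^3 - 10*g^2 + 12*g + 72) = (g^2 - 10*g + 21)/(g^3 - 10*g^2 + 12*g + 72)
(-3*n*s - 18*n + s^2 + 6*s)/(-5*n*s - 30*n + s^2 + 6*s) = (-3*n + s)/(-5*n + s)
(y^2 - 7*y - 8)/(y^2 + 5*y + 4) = (y - 8)/(y + 4)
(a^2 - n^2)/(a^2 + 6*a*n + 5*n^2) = (a - n)/(a + 5*n)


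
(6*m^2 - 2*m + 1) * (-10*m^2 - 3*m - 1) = -60*m^4 + 2*m^3 - 10*m^2 - m - 1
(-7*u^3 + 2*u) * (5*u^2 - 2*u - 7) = -35*u^5 + 14*u^4 + 59*u^3 - 4*u^2 - 14*u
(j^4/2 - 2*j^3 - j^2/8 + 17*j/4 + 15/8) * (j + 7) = j^5/2 + 3*j^4/2 - 113*j^3/8 + 27*j^2/8 + 253*j/8 + 105/8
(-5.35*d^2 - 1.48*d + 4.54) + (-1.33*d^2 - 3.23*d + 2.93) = -6.68*d^2 - 4.71*d + 7.47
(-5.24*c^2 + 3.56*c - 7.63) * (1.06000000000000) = -5.5544*c^2 + 3.7736*c - 8.0878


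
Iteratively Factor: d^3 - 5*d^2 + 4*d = (d - 4)*(d^2 - d) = (d - 4)*(d - 1)*(d)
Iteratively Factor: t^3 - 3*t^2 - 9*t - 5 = (t - 5)*(t^2 + 2*t + 1) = (t - 5)*(t + 1)*(t + 1)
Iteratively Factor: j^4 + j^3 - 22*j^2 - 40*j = (j + 4)*(j^3 - 3*j^2 - 10*j) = j*(j + 4)*(j^2 - 3*j - 10) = j*(j + 2)*(j + 4)*(j - 5)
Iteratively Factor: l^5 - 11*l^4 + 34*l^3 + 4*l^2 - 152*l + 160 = (l + 2)*(l^4 - 13*l^3 + 60*l^2 - 116*l + 80) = (l - 4)*(l + 2)*(l^3 - 9*l^2 + 24*l - 20) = (l - 4)*(l - 2)*(l + 2)*(l^2 - 7*l + 10) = (l - 5)*(l - 4)*(l - 2)*(l + 2)*(l - 2)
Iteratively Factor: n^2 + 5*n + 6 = (n + 3)*(n + 2)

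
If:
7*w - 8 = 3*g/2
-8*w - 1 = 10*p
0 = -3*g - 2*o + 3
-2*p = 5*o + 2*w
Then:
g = 181/173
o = -12/173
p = -413/346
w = 473/346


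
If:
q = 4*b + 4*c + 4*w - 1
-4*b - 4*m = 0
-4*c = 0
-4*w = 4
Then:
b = q/4 + 5/4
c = 0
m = -q/4 - 5/4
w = -1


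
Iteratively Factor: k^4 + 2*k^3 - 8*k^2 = (k)*(k^3 + 2*k^2 - 8*k) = k^2*(k^2 + 2*k - 8) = k^2*(k - 2)*(k + 4)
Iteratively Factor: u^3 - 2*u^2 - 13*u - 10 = (u - 5)*(u^2 + 3*u + 2) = (u - 5)*(u + 2)*(u + 1)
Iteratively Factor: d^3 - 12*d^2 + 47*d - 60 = (d - 3)*(d^2 - 9*d + 20) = (d - 4)*(d - 3)*(d - 5)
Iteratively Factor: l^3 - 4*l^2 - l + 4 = (l - 4)*(l^2 - 1) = (l - 4)*(l + 1)*(l - 1)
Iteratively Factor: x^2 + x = (x + 1)*(x)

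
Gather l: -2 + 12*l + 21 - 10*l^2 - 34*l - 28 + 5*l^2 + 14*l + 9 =-5*l^2 - 8*l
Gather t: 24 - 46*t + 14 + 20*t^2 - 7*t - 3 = 20*t^2 - 53*t + 35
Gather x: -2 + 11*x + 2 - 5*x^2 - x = -5*x^2 + 10*x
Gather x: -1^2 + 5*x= 5*x - 1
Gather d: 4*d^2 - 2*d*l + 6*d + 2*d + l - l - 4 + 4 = 4*d^2 + d*(8 - 2*l)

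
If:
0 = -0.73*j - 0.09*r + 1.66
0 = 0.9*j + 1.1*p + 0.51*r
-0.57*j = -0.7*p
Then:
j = 4.02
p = 3.27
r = -14.15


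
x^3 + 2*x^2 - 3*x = x*(x - 1)*(x + 3)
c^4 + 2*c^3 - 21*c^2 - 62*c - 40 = (c - 5)*(c + 1)*(c + 2)*(c + 4)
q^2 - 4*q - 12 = (q - 6)*(q + 2)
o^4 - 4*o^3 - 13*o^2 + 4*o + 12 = (o - 6)*(o - 1)*(o + 1)*(o + 2)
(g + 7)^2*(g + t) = g^3 + g^2*t + 14*g^2 + 14*g*t + 49*g + 49*t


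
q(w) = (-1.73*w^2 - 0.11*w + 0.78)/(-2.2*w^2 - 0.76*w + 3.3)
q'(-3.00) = 0.17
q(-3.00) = 1.02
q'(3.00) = -0.04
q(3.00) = 0.81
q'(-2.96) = 0.18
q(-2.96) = 1.02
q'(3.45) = -0.02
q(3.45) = 0.79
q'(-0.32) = 0.26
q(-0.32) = 0.19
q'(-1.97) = 1.44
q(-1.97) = 1.53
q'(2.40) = -0.10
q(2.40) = 0.84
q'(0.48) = -0.57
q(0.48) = 0.14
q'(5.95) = -0.00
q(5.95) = 0.77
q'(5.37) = -0.00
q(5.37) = 0.77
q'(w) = (-3.46*w - 0.11)/(-2.2*w^2 - 0.76*w + 3.3) + (4.4*w + 0.76)*(-1.73*w^2 - 0.11*w + 0.78)/(-2.2*w^2 - 0.76*w + 3.3)^2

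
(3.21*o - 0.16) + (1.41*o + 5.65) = 4.62*o + 5.49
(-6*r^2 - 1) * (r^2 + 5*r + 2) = -6*r^4 - 30*r^3 - 13*r^2 - 5*r - 2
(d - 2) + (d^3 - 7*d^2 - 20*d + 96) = d^3 - 7*d^2 - 19*d + 94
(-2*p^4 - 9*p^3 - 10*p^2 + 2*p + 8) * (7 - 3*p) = 6*p^5 + 13*p^4 - 33*p^3 - 76*p^2 - 10*p + 56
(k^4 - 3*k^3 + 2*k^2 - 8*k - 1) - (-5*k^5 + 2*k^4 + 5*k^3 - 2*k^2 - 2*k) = 5*k^5 - k^4 - 8*k^3 + 4*k^2 - 6*k - 1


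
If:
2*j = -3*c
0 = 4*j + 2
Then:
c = 1/3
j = -1/2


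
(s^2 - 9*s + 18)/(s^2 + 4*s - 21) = (s - 6)/(s + 7)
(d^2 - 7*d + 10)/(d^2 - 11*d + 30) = (d - 2)/(d - 6)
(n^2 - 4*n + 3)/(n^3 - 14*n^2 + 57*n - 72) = (n - 1)/(n^2 - 11*n + 24)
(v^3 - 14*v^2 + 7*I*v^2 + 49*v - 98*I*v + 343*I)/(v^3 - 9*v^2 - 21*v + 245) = (v + 7*I)/(v + 5)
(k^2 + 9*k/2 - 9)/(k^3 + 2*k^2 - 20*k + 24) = (k - 3/2)/(k^2 - 4*k + 4)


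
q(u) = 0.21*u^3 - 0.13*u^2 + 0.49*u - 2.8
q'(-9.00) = 53.86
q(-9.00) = -170.83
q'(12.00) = 88.09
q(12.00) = 347.24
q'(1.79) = 2.04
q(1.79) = -1.14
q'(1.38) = 1.33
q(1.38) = -1.82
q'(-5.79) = 23.12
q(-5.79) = -50.76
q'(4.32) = 11.12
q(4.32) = 13.82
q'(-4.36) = 13.60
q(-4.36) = -24.81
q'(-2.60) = 5.42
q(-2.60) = -8.64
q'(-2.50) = 5.08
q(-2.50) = -8.12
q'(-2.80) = 6.16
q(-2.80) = -9.80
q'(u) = 0.63*u^2 - 0.26*u + 0.49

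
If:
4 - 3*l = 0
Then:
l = 4/3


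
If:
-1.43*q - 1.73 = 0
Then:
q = -1.21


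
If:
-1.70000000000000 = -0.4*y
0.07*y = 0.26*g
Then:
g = 1.14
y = 4.25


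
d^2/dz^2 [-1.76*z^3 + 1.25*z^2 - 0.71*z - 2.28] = 2.5 - 10.56*z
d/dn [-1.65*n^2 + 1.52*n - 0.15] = 1.52 - 3.3*n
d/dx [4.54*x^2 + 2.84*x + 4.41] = 9.08*x + 2.84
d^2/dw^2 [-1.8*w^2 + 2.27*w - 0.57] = -3.60000000000000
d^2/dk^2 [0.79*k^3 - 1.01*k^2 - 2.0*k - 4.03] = 4.74*k - 2.02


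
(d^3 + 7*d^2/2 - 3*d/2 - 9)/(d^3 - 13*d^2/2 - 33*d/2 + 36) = (d + 2)/(d - 8)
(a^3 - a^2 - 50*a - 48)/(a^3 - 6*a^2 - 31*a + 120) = (a^2 + 7*a + 6)/(a^2 + 2*a - 15)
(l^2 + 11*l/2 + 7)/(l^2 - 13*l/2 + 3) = (2*l^2 + 11*l + 14)/(2*l^2 - 13*l + 6)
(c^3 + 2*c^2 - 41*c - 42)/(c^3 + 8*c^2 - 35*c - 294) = (c + 1)/(c + 7)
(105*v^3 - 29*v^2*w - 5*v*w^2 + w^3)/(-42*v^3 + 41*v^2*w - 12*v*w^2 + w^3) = (-5*v - w)/(2*v - w)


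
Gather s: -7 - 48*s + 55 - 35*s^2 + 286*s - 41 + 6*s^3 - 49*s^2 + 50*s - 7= 6*s^3 - 84*s^2 + 288*s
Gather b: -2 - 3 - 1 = -6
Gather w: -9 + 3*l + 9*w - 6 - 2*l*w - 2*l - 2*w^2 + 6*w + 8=l - 2*w^2 + w*(15 - 2*l) - 7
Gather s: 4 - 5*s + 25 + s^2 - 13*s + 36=s^2 - 18*s + 65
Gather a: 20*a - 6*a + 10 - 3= 14*a + 7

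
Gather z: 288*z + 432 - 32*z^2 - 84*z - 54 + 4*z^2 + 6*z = -28*z^2 + 210*z + 378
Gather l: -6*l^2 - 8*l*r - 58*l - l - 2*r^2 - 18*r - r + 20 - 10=-6*l^2 + l*(-8*r - 59) - 2*r^2 - 19*r + 10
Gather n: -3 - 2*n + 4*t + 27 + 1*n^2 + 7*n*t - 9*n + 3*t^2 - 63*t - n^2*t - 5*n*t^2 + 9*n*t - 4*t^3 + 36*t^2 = n^2*(1 - t) + n*(-5*t^2 + 16*t - 11) - 4*t^3 + 39*t^2 - 59*t + 24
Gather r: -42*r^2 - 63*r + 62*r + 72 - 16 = -42*r^2 - r + 56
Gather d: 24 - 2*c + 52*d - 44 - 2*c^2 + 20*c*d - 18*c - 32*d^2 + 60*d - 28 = -2*c^2 - 20*c - 32*d^2 + d*(20*c + 112) - 48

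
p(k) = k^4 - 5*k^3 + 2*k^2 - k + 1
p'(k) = 4*k^3 - 15*k^2 + 4*k - 1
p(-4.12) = 676.87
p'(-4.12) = -551.83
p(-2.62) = 154.39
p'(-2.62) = -186.38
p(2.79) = -34.22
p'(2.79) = -19.73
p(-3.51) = 397.15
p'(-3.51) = -372.82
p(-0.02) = 1.02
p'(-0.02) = -1.09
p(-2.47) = 128.24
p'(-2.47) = -162.67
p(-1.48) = 27.87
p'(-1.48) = -52.74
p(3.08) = -39.21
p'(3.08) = -14.10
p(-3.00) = 238.00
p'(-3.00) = -256.00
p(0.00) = 1.00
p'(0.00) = -1.00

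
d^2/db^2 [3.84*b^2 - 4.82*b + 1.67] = 7.68000000000000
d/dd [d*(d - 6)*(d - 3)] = 3*d^2 - 18*d + 18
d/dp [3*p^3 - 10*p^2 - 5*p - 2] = 9*p^2 - 20*p - 5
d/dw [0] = 0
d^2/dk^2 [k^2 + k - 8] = 2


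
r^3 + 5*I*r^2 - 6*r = r*(r + 2*I)*(r + 3*I)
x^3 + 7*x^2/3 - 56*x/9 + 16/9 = (x - 4/3)*(x - 1/3)*(x + 4)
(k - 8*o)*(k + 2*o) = k^2 - 6*k*o - 16*o^2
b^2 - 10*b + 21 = (b - 7)*(b - 3)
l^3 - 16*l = l*(l - 4)*(l + 4)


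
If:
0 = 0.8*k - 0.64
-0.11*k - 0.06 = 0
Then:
No Solution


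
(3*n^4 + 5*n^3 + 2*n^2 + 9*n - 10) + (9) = 3*n^4 + 5*n^3 + 2*n^2 + 9*n - 1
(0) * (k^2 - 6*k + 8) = 0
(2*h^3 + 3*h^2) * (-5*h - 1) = -10*h^4 - 17*h^3 - 3*h^2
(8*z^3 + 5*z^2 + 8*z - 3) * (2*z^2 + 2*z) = 16*z^5 + 26*z^4 + 26*z^3 + 10*z^2 - 6*z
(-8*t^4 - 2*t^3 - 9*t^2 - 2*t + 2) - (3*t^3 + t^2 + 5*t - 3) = -8*t^4 - 5*t^3 - 10*t^2 - 7*t + 5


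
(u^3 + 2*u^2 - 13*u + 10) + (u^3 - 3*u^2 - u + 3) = 2*u^3 - u^2 - 14*u + 13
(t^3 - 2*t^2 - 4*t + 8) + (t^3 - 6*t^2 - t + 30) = 2*t^3 - 8*t^2 - 5*t + 38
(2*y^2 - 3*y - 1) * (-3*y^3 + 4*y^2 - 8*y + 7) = -6*y^5 + 17*y^4 - 25*y^3 + 34*y^2 - 13*y - 7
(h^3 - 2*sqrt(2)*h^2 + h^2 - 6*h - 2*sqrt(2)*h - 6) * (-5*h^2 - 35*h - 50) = -5*h^5 - 40*h^4 + 10*sqrt(2)*h^4 - 55*h^3 + 80*sqrt(2)*h^3 + 190*h^2 + 170*sqrt(2)*h^2 + 100*sqrt(2)*h + 510*h + 300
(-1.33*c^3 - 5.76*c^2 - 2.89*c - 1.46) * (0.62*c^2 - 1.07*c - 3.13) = -0.8246*c^5 - 2.1481*c^4 + 8.5343*c^3 + 20.2159*c^2 + 10.6079*c + 4.5698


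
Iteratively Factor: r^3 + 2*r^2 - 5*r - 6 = (r + 1)*(r^2 + r - 6) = (r - 2)*(r + 1)*(r + 3)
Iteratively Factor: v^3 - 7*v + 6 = (v - 1)*(v^2 + v - 6) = (v - 1)*(v + 3)*(v - 2)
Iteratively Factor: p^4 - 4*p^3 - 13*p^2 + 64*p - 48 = (p - 1)*(p^3 - 3*p^2 - 16*p + 48) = (p - 3)*(p - 1)*(p^2 - 16) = (p - 3)*(p - 1)*(p + 4)*(p - 4)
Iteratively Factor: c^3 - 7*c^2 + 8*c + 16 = (c - 4)*(c^2 - 3*c - 4) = (c - 4)^2*(c + 1)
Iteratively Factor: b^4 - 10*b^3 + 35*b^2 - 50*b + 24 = (b - 4)*(b^3 - 6*b^2 + 11*b - 6) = (b - 4)*(b - 1)*(b^2 - 5*b + 6) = (b - 4)*(b - 2)*(b - 1)*(b - 3)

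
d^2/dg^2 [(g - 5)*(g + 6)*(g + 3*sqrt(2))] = 6*g + 2 + 6*sqrt(2)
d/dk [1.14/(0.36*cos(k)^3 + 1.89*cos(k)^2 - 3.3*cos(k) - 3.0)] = (1.2312*cos(k)^2 + 4.3092*cos(k) - 3.762)*sin(k)/(0.36*cos(k)^3 + 1.89*cos(k)^2 - 3.3*cos(k) - 3.0)^2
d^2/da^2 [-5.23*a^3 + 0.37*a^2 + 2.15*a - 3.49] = 0.74 - 31.38*a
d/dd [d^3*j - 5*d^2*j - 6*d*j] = j*(3*d^2 - 10*d - 6)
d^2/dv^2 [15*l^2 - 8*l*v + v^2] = 2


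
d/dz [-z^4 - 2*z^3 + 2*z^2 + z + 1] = -4*z^3 - 6*z^2 + 4*z + 1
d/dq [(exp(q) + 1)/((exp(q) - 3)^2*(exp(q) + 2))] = (-2*exp(2*q) - 5*exp(q) - 7)*exp(q)/(exp(5*q) - 5*exp(4*q) - 5*exp(3*q) + 45*exp(2*q) - 108)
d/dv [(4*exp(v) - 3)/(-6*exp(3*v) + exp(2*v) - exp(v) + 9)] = ((4*exp(v) - 3)*(18*exp(2*v) - 2*exp(v) + 1) - 24*exp(3*v) + 4*exp(2*v) - 4*exp(v) + 36)*exp(v)/(6*exp(3*v) - exp(2*v) + exp(v) - 9)^2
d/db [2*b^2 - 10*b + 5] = 4*b - 10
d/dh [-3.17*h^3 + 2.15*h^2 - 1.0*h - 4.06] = -9.51*h^2 + 4.3*h - 1.0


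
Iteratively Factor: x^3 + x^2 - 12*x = (x - 3)*(x^2 + 4*x) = x*(x - 3)*(x + 4)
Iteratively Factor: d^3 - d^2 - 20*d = (d)*(d^2 - d - 20) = d*(d - 5)*(d + 4)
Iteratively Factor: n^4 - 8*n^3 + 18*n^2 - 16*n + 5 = (n - 1)*(n^3 - 7*n^2 + 11*n - 5) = (n - 1)^2*(n^2 - 6*n + 5) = (n - 5)*(n - 1)^2*(n - 1)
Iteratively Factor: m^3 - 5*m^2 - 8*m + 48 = (m - 4)*(m^2 - m - 12) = (m - 4)*(m + 3)*(m - 4)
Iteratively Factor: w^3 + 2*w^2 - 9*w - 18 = (w + 2)*(w^2 - 9) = (w - 3)*(w + 2)*(w + 3)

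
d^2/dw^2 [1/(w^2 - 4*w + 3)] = 2*(-w^2 + 4*w + 4*(w - 2)^2 - 3)/(w^2 - 4*w + 3)^3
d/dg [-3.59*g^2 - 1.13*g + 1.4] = -7.18*g - 1.13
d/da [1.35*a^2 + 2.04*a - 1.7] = 2.7*a + 2.04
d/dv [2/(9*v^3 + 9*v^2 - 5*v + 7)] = 2*(-27*v^2 - 18*v + 5)/(9*v^3 + 9*v^2 - 5*v + 7)^2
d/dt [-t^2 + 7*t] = 7 - 2*t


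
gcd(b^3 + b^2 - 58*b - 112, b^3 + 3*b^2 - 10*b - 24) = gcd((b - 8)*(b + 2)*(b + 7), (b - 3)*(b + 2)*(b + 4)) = b + 2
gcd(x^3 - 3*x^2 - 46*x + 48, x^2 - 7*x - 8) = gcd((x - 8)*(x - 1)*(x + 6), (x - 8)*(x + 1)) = x - 8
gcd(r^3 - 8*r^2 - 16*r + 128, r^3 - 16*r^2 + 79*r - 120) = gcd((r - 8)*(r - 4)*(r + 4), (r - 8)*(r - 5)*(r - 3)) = r - 8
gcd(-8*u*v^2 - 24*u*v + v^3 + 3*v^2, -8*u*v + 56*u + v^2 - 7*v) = 8*u - v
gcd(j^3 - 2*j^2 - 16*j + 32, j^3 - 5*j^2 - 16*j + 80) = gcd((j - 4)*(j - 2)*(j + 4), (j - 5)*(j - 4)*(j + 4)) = j^2 - 16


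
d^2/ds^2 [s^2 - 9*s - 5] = 2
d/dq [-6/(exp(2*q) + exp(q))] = 6*(2*exp(q) + 1)*exp(-q)/(exp(q) + 1)^2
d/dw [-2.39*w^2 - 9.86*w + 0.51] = -4.78*w - 9.86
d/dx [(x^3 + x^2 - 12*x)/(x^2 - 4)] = (x^4 - 8*x + 48)/(x^4 - 8*x^2 + 16)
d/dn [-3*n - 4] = -3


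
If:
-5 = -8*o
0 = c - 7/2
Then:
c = 7/2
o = 5/8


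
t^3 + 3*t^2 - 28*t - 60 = (t - 5)*(t + 2)*(t + 6)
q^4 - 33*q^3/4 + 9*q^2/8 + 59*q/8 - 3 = (q - 8)*(q - 3/4)*(q - 1/2)*(q + 1)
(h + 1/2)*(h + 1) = h^2 + 3*h/2 + 1/2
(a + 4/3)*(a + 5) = a^2 + 19*a/3 + 20/3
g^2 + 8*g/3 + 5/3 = (g + 1)*(g + 5/3)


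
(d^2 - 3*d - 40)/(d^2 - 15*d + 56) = (d + 5)/(d - 7)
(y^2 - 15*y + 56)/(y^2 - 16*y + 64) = (y - 7)/(y - 8)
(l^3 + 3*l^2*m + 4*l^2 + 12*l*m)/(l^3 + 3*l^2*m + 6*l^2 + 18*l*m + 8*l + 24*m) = l/(l + 2)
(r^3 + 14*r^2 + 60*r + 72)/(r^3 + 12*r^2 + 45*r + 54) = (r^2 + 8*r + 12)/(r^2 + 6*r + 9)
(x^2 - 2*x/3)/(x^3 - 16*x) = (x - 2/3)/(x^2 - 16)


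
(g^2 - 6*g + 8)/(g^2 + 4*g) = (g^2 - 6*g + 8)/(g*(g + 4))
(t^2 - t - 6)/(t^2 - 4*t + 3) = (t + 2)/(t - 1)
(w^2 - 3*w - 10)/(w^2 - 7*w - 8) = (-w^2 + 3*w + 10)/(-w^2 + 7*w + 8)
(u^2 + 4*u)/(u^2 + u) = (u + 4)/(u + 1)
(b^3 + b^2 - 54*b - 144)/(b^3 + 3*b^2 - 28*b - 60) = (b^2 - 5*b - 24)/(b^2 - 3*b - 10)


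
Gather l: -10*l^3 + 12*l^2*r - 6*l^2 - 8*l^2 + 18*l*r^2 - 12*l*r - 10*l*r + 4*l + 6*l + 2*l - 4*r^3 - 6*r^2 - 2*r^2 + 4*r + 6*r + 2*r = -10*l^3 + l^2*(12*r - 14) + l*(18*r^2 - 22*r + 12) - 4*r^3 - 8*r^2 + 12*r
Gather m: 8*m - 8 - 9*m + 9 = 1 - m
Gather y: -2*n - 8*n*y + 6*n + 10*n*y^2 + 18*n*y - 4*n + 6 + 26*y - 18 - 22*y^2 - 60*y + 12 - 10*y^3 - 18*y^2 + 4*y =-10*y^3 + y^2*(10*n - 40) + y*(10*n - 30)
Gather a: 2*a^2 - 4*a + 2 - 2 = 2*a^2 - 4*a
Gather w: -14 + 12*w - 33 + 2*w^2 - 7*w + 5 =2*w^2 + 5*w - 42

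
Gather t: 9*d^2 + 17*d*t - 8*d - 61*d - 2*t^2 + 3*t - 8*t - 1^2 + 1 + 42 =9*d^2 - 69*d - 2*t^2 + t*(17*d - 5) + 42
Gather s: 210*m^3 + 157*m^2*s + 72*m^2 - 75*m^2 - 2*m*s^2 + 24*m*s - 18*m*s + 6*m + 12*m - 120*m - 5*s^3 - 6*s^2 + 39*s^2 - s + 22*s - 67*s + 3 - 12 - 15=210*m^3 - 3*m^2 - 102*m - 5*s^3 + s^2*(33 - 2*m) + s*(157*m^2 + 6*m - 46) - 24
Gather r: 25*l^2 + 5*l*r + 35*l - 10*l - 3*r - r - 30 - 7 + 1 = 25*l^2 + 25*l + r*(5*l - 4) - 36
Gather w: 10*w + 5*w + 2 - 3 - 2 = 15*w - 3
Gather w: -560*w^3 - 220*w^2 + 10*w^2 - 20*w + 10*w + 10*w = -560*w^3 - 210*w^2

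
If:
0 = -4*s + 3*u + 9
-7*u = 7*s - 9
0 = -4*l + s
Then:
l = 45/98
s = 90/49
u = -27/49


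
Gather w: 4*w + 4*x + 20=4*w + 4*x + 20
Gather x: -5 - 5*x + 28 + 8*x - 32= 3*x - 9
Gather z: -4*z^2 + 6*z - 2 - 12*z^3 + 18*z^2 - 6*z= -12*z^3 + 14*z^2 - 2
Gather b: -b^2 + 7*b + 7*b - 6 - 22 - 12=-b^2 + 14*b - 40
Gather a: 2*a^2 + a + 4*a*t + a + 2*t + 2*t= 2*a^2 + a*(4*t + 2) + 4*t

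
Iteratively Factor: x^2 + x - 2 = (x - 1)*(x + 2)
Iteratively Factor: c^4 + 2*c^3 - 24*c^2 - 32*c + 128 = (c + 4)*(c^3 - 2*c^2 - 16*c + 32) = (c - 4)*(c + 4)*(c^2 + 2*c - 8) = (c - 4)*(c - 2)*(c + 4)*(c + 4)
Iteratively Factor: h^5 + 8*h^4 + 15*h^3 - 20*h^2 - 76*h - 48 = (h + 3)*(h^4 + 5*h^3 - 20*h - 16) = (h + 1)*(h + 3)*(h^3 + 4*h^2 - 4*h - 16) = (h - 2)*(h + 1)*(h + 3)*(h^2 + 6*h + 8) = (h - 2)*(h + 1)*(h + 2)*(h + 3)*(h + 4)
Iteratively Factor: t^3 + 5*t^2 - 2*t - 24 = (t + 4)*(t^2 + t - 6) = (t + 3)*(t + 4)*(t - 2)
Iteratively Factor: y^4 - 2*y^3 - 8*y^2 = (y)*(y^3 - 2*y^2 - 8*y) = y^2*(y^2 - 2*y - 8) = y^2*(y - 4)*(y + 2)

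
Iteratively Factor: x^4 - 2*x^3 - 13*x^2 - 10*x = (x - 5)*(x^3 + 3*x^2 + 2*x) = (x - 5)*(x + 2)*(x^2 + x) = x*(x - 5)*(x + 2)*(x + 1)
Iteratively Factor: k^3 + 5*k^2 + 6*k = (k + 2)*(k^2 + 3*k) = (k + 2)*(k + 3)*(k)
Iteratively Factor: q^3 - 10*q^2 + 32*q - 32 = (q - 2)*(q^2 - 8*q + 16) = (q - 4)*(q - 2)*(q - 4)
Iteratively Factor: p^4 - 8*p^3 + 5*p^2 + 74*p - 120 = (p - 2)*(p^3 - 6*p^2 - 7*p + 60) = (p - 4)*(p - 2)*(p^2 - 2*p - 15) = (p - 4)*(p - 2)*(p + 3)*(p - 5)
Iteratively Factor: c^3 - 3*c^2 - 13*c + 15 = (c + 3)*(c^2 - 6*c + 5) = (c - 5)*(c + 3)*(c - 1)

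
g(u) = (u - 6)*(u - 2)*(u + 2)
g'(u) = (u - 6)*(u - 2) + (u - 6)*(u + 2) + (u - 2)*(u + 2)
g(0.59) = 19.76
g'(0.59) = -10.04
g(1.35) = 10.13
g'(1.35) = -14.73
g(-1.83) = 5.10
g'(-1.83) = 28.01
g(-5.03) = -234.95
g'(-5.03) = 132.26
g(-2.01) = -0.32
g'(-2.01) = 32.24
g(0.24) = 22.71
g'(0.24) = -6.71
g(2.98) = -14.74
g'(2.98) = -13.12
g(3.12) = -16.52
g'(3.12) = -12.24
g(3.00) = -15.00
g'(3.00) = -13.00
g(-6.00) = -384.00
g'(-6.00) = 176.00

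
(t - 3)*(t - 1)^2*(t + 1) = t^4 - 4*t^3 + 2*t^2 + 4*t - 3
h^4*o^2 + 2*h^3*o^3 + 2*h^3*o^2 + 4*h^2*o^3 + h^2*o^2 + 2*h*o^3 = h*(h + 2*o)*(h*o + o)^2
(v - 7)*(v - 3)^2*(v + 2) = v^4 - 11*v^3 + 25*v^2 + 39*v - 126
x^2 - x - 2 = (x - 2)*(x + 1)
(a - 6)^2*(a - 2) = a^3 - 14*a^2 + 60*a - 72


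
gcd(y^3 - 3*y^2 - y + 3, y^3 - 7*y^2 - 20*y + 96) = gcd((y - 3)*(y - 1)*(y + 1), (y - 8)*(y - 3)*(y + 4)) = y - 3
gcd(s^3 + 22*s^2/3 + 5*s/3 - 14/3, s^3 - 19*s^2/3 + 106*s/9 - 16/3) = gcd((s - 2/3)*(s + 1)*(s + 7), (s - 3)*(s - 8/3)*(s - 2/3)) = s - 2/3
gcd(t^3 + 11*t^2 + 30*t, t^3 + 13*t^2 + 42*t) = t^2 + 6*t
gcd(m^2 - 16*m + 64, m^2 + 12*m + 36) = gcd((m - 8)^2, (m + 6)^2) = 1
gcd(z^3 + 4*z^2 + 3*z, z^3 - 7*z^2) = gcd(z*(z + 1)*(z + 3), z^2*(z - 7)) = z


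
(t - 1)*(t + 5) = t^2 + 4*t - 5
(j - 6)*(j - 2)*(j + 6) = j^3 - 2*j^2 - 36*j + 72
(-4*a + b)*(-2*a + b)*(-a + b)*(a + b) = -8*a^4 + 6*a^3*b + 7*a^2*b^2 - 6*a*b^3 + b^4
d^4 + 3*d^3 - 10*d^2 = d^2*(d - 2)*(d + 5)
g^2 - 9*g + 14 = (g - 7)*(g - 2)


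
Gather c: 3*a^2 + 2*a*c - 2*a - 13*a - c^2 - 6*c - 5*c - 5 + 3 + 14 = 3*a^2 - 15*a - c^2 + c*(2*a - 11) + 12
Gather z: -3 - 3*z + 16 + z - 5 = 8 - 2*z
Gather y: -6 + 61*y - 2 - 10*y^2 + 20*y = -10*y^2 + 81*y - 8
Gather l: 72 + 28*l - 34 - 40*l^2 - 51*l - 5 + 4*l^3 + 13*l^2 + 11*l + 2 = 4*l^3 - 27*l^2 - 12*l + 35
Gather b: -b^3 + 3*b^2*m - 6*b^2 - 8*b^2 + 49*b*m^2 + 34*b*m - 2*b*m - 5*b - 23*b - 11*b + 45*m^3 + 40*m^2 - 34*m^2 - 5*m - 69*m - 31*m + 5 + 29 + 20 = -b^3 + b^2*(3*m - 14) + b*(49*m^2 + 32*m - 39) + 45*m^3 + 6*m^2 - 105*m + 54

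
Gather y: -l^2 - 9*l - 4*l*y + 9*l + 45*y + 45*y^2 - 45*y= -l^2 - 4*l*y + 45*y^2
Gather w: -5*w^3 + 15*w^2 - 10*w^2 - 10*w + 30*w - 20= -5*w^3 + 5*w^2 + 20*w - 20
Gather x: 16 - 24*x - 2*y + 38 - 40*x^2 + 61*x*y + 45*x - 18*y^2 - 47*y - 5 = -40*x^2 + x*(61*y + 21) - 18*y^2 - 49*y + 49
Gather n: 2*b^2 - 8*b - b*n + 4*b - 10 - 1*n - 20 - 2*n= 2*b^2 - 4*b + n*(-b - 3) - 30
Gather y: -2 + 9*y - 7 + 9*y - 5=18*y - 14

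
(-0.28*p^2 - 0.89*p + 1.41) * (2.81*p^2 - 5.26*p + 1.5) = -0.7868*p^4 - 1.0281*p^3 + 8.2235*p^2 - 8.7516*p + 2.115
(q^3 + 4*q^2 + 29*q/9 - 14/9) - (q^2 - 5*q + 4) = q^3 + 3*q^2 + 74*q/9 - 50/9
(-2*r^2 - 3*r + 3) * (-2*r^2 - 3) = 4*r^4 + 6*r^3 + 9*r - 9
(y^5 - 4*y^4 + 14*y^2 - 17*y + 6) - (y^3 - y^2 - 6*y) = y^5 - 4*y^4 - y^3 + 15*y^2 - 11*y + 6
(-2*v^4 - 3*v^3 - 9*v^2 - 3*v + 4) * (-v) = 2*v^5 + 3*v^4 + 9*v^3 + 3*v^2 - 4*v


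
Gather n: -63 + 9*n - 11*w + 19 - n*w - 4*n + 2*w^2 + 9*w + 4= n*(5 - w) + 2*w^2 - 2*w - 40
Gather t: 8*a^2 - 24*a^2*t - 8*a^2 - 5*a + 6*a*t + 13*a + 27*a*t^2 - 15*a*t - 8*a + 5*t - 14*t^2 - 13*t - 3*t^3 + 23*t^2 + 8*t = -3*t^3 + t^2*(27*a + 9) + t*(-24*a^2 - 9*a)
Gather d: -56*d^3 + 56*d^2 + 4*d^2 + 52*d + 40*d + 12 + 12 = -56*d^3 + 60*d^2 + 92*d + 24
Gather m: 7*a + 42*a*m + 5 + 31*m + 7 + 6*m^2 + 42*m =7*a + 6*m^2 + m*(42*a + 73) + 12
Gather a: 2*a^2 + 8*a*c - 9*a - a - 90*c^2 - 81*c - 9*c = 2*a^2 + a*(8*c - 10) - 90*c^2 - 90*c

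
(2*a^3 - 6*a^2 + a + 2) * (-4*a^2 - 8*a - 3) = -8*a^5 + 8*a^4 + 38*a^3 + 2*a^2 - 19*a - 6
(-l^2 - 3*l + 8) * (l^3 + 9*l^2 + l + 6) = -l^5 - 12*l^4 - 20*l^3 + 63*l^2 - 10*l + 48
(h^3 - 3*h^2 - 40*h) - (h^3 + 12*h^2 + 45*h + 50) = -15*h^2 - 85*h - 50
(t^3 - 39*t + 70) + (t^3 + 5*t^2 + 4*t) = 2*t^3 + 5*t^2 - 35*t + 70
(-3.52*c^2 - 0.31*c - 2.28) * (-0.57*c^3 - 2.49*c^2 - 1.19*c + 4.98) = 2.0064*c^5 + 8.9415*c^4 + 6.2603*c^3 - 11.4835*c^2 + 1.1694*c - 11.3544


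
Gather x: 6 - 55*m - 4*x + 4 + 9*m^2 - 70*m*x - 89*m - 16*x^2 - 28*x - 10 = 9*m^2 - 144*m - 16*x^2 + x*(-70*m - 32)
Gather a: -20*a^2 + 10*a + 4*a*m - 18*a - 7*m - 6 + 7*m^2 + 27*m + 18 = -20*a^2 + a*(4*m - 8) + 7*m^2 + 20*m + 12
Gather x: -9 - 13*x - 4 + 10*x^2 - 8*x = 10*x^2 - 21*x - 13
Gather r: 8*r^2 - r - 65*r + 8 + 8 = 8*r^2 - 66*r + 16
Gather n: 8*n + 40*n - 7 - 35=48*n - 42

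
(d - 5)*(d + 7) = d^2 + 2*d - 35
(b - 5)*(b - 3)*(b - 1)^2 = b^4 - 10*b^3 + 32*b^2 - 38*b + 15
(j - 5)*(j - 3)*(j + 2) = j^3 - 6*j^2 - j + 30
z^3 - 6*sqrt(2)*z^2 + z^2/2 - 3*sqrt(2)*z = z*(z + 1/2)*(z - 6*sqrt(2))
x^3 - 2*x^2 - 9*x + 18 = (x - 3)*(x - 2)*(x + 3)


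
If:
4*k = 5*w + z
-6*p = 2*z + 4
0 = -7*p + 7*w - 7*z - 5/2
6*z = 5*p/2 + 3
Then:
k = -403/2296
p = -30/41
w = -103/574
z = 8/41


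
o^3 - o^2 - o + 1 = (o - 1)^2*(o + 1)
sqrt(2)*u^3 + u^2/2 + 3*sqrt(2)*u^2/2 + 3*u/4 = u*(u + 3/2)*(sqrt(2)*u + 1/2)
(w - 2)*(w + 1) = w^2 - w - 2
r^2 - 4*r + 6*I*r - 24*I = (r - 4)*(r + 6*I)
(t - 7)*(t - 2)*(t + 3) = t^3 - 6*t^2 - 13*t + 42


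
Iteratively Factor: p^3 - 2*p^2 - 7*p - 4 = (p + 1)*(p^2 - 3*p - 4) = (p + 1)^2*(p - 4)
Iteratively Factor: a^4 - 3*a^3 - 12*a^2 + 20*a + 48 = (a - 4)*(a^3 + a^2 - 8*a - 12) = (a - 4)*(a - 3)*(a^2 + 4*a + 4) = (a - 4)*(a - 3)*(a + 2)*(a + 2)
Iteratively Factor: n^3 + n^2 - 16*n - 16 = (n - 4)*(n^2 + 5*n + 4) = (n - 4)*(n + 4)*(n + 1)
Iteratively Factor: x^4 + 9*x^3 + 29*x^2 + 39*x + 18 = (x + 3)*(x^3 + 6*x^2 + 11*x + 6) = (x + 1)*(x + 3)*(x^2 + 5*x + 6) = (x + 1)*(x + 3)^2*(x + 2)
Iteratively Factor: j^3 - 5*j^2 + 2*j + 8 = (j - 2)*(j^2 - 3*j - 4) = (j - 2)*(j + 1)*(j - 4)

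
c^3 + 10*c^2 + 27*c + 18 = (c + 1)*(c + 3)*(c + 6)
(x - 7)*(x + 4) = x^2 - 3*x - 28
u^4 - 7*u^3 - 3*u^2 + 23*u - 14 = (u - 7)*(u - 1)^2*(u + 2)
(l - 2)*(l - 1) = l^2 - 3*l + 2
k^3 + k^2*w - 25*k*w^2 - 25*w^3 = (k - 5*w)*(k + w)*(k + 5*w)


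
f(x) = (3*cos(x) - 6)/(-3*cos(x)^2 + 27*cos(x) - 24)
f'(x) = (-6*sin(x)*cos(x) + 27*sin(x))*(3*cos(x) - 6)/(-3*cos(x)^2 + 27*cos(x) - 24)^2 - 3*sin(x)/(-3*cos(x)^2 + 27*cos(x) - 24) = (sin(x)^2 + 4*cos(x) - 11)*sin(x)/(cos(x)^2 - 9*cos(x) + 8)^2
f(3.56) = 0.17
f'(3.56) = 0.02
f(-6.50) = 6.22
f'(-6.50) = 56.07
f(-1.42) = 0.28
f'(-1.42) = 0.21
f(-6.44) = 11.76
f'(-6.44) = 148.19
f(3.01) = 0.17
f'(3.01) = -0.01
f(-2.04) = 0.20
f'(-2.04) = 0.07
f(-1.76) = 0.22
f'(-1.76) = 0.11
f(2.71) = 0.17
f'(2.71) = -0.02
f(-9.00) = 0.17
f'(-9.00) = 0.02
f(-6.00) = 3.71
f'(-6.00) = -25.17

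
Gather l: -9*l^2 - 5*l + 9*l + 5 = -9*l^2 + 4*l + 5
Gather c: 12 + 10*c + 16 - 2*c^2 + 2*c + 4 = -2*c^2 + 12*c + 32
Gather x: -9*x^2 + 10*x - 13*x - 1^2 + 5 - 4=-9*x^2 - 3*x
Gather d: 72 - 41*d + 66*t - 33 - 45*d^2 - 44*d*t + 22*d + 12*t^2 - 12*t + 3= -45*d^2 + d*(-44*t - 19) + 12*t^2 + 54*t + 42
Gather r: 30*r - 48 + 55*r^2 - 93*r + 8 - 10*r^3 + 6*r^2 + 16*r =-10*r^3 + 61*r^2 - 47*r - 40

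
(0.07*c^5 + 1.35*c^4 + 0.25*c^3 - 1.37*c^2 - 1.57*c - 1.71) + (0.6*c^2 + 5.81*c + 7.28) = 0.07*c^5 + 1.35*c^4 + 0.25*c^3 - 0.77*c^2 + 4.24*c + 5.57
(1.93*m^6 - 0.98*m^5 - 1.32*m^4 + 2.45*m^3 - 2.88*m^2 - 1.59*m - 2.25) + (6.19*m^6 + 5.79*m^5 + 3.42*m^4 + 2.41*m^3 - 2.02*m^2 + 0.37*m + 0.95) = 8.12*m^6 + 4.81*m^5 + 2.1*m^4 + 4.86*m^3 - 4.9*m^2 - 1.22*m - 1.3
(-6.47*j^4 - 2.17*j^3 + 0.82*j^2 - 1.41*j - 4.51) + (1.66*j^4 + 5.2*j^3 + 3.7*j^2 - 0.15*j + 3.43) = -4.81*j^4 + 3.03*j^3 + 4.52*j^2 - 1.56*j - 1.08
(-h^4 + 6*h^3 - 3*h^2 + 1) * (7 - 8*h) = 8*h^5 - 55*h^4 + 66*h^3 - 21*h^2 - 8*h + 7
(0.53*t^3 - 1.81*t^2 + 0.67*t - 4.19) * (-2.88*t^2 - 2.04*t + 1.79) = -1.5264*t^5 + 4.1316*t^4 + 2.7115*t^3 + 7.4605*t^2 + 9.7469*t - 7.5001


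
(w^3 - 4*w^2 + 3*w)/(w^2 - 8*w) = (w^2 - 4*w + 3)/(w - 8)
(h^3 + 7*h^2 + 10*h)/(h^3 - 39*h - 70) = h/(h - 7)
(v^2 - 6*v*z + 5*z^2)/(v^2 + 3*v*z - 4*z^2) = (v - 5*z)/(v + 4*z)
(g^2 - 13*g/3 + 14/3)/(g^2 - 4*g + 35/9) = 3*(g - 2)/(3*g - 5)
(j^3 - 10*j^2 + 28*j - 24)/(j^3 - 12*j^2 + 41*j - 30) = (j^2 - 4*j + 4)/(j^2 - 6*j + 5)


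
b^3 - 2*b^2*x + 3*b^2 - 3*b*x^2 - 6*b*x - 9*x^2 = (b + 3)*(b - 3*x)*(b + x)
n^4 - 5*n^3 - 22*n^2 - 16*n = n*(n - 8)*(n + 1)*(n + 2)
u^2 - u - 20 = (u - 5)*(u + 4)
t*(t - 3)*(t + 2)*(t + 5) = t^4 + 4*t^3 - 11*t^2 - 30*t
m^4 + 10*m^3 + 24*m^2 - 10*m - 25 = (m - 1)*(m + 1)*(m + 5)^2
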